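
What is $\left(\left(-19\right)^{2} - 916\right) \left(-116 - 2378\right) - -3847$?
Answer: $1388017$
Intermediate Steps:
$\left(\left(-19\right)^{2} - 916\right) \left(-116 - 2378\right) - -3847 = \left(361 - 916\right) \left(-2494\right) + 3847 = \left(-555\right) \left(-2494\right) + 3847 = 1384170 + 3847 = 1388017$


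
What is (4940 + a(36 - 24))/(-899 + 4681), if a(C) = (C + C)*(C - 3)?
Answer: 2578/1891 ≈ 1.3633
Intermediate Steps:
a(C) = 2*C*(-3 + C) (a(C) = (2*C)*(-3 + C) = 2*C*(-3 + C))
(4940 + a(36 - 24))/(-899 + 4681) = (4940 + 2*(36 - 24)*(-3 + (36 - 24)))/(-899 + 4681) = (4940 + 2*12*(-3 + 12))/3782 = (4940 + 2*12*9)*(1/3782) = (4940 + 216)*(1/3782) = 5156*(1/3782) = 2578/1891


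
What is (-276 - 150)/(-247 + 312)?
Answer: -426/65 ≈ -6.5538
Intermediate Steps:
(-276 - 150)/(-247 + 312) = -426/65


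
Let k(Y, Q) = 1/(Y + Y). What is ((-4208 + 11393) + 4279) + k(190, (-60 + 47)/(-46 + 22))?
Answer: 4356321/380 ≈ 11464.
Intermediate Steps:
k(Y, Q) = 1/(2*Y)
((-4208 + 11393) + 4279) + k(190, (-60 + 47)/(-46 + 22)) = ((-4208 + 11393) + 4279) + (½)/190 = (7185 + 4279) + (½)*(1/190) = 11464 + 1/380 = 4356321/380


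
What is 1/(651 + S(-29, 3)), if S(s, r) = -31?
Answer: 1/620 ≈ 0.0016129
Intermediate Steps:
1/(651 + S(-29, 3)) = 1/(651 - 31) = 1/620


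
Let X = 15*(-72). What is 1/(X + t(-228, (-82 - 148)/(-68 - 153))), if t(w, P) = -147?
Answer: -1/1227 ≈ -0.00081500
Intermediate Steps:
X = -1080
1/(X + t(-228, (-82 - 148)/(-68 - 153))) = 1/(-1080 - 147) = 1/(-1227) = -1/1227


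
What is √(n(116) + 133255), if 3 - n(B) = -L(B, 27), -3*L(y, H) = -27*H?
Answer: √133501 ≈ 365.38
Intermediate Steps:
L(y, H) = 9*H (L(y, H) = -(-9)*H = 9*H)
n(B) = 246 (n(B) = 3 - (-1)*9*27 = 3 - (-1)*243 = 3 - 1*(-243) = 3 + 243 = 246)
√(n(116) + 133255) = √(246 + 133255) = √133501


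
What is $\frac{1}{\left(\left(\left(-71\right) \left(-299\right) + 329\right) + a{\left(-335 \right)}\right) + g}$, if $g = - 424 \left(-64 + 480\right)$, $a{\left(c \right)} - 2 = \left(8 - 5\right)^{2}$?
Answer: $- \frac{1}{154815} \approx -6.4593 \cdot 10^{-6}$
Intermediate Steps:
$a{\left(c \right)} = 11$ ($a{\left(c \right)} = 2 + \left(8 - 5\right)^{2} = 2 + 3^{2} = 2 + 9 = 11$)
$g = -176384$ ($g = \left(-424\right) 416 = -176384$)
$\frac{1}{\left(\left(\left(-71\right) \left(-299\right) + 329\right) + a{\left(-335 \right)}\right) + g} = \frac{1}{\left(\left(\left(-71\right) \left(-299\right) + 329\right) + 11\right) - 176384} = \frac{1}{\left(\left(21229 + 329\right) + 11\right) - 176384} = \frac{1}{\left(21558 + 11\right) - 176384} = \frac{1}{21569 - 176384} = \frac{1}{-154815} = - \frac{1}{154815}$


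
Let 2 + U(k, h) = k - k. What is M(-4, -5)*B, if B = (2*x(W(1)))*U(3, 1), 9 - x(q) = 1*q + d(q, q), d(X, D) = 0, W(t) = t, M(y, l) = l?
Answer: 160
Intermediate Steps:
U(k, h) = -2 (U(k, h) = -2 + (k - k) = -2 + 0 = -2)
x(q) = 9 - q (x(q) = 9 - (1*q + 0) = 9 - (q + 0) = 9 - q)
B = -32 (B = (2*(9 - 1*1))*(-2) = (2*(9 - 1))*(-2) = (2*8)*(-2) = 16*(-2) = -32)
M(-4, -5)*B = -5*(-32) = 160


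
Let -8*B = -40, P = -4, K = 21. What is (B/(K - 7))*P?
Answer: -10/7 ≈ -1.4286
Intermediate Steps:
B = 5 (B = -⅛*(-40) = 5)
(B/(K - 7))*P = (5/(21 - 7))*(-4) = (5/14)*(-4) = -10/7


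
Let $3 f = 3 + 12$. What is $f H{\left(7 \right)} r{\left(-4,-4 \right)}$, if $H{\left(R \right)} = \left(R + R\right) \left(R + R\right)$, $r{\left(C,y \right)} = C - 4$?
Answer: $-7840$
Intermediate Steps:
$r{\left(C,y \right)} = -4 + C$ ($r{\left(C,y \right)} = C - 4 = -4 + C$)
$f = 5$ ($f = \frac{3 + 12}{3} = \frac{1}{3} \cdot 15 = 5$)
$H{\left(R \right)} = 4 R^{2}$ ($H{\left(R \right)} = 2 R 2 R = 4 R^{2}$)
$f H{\left(7 \right)} r{\left(-4,-4 \right)} = 5 \cdot 4 \cdot 7^{2} \left(-4 - 4\right) = 5 \cdot 4 \cdot 49 \left(-8\right) = 5 \cdot 196 \left(-8\right) = 980 \left(-8\right) = -7840$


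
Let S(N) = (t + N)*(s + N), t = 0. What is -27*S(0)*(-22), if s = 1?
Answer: 0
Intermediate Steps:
S(N) = N*(1 + N) (S(N) = (0 + N)*(1 + N) = N*(1 + N))
-27*S(0)*(-22) = -0*(1 + 0)*(-22) = -0*(-22) = -27*0*(-22) = 0*(-22) = 0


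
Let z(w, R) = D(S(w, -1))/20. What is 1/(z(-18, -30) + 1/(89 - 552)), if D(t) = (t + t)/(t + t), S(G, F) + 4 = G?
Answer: 9260/443 ≈ 20.903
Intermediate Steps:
S(G, F) = -4 + G
D(t) = 1 (D(t) = (2*t)/((2*t)) = (2*t)*(1/(2*t)) = 1)
z(w, R) = 1/20
1/(z(-18, -30) + 1/(89 - 552)) = 1/(1/20 + 1/(89 - 552)) = 1/(1/20 + 1/(-463)) = 1/(1/20 - 1/463) = 1/(443/9260) = 9260/443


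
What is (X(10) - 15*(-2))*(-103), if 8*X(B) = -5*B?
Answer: -9785/4 ≈ -2446.3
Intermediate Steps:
X(B) = -5*B/8 (X(B) = (-5*B)/8 = -5*B/8)
(X(10) - 15*(-2))*(-103) = (-5/8*10 - 15*(-2))*(-103) = (-25/4 + 30)*(-103) = (95/4)*(-103) = -9785/4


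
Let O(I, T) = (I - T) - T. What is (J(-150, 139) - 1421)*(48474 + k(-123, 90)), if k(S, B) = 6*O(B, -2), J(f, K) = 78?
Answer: -65858034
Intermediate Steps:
O(I, T) = I - 2*T
k(S, B) = 24 + 6*B (k(S, B) = 6*(B - 2*(-2)) = 6*(B + 4) = 6*(4 + B) = 24 + 6*B)
(J(-150, 139) - 1421)*(48474 + k(-123, 90)) = (78 - 1421)*(48474 + (24 + 6*90)) = -1343*(48474 + (24 + 540)) = -1343*(48474 + 564) = -1343*49038 = -65858034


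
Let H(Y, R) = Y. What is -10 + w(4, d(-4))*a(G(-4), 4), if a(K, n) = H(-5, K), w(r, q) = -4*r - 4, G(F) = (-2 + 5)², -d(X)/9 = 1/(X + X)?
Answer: 90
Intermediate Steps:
d(X) = -9/(2*X) (d(X) = -9/(X + X) = -9*1/(2*X) = -9/(2*X))
G(F) = 9 (G(F) = 3² = 9)
w(r, q) = -4 - 4*r
a(K, n) = -5
-10 + w(4, d(-4))*a(G(-4), 4) = -10 + (-4 - 4*4)*(-5) = -10 + (-4 - 16)*(-5) = -10 - 20*(-5) = -10 + 100 = 90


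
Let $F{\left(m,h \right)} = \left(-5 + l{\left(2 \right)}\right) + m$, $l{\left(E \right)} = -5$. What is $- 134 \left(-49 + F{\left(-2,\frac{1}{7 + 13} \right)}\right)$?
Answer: $8174$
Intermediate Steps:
$F{\left(m,h \right)} = -10 + m$ ($F{\left(m,h \right)} = \left(-5 - 5\right) + m = -10 + m$)
$- 134 \left(-49 + F{\left(-2,\frac{1}{7 + 13} \right)}\right) = - 134 \left(-49 - 12\right) = \left(-134\right) \left(-61\right) = 8174$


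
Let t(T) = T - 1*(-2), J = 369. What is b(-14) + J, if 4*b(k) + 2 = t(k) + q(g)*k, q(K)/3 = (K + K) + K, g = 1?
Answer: 334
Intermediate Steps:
q(K) = 9*K (q(K) = 3*((K + K) + K) = 3*(2*K + K) = 3*(3*K) = 9*K)
t(T) = 2 + T (t(T) = T + 2 = 2 + T)
b(k) = 5*k/2 (b(k) = -½ + ((2 + k) + (9*1)*k)/4 = -½ + ((2 + k) + 9*k)/4 = -½ + (2 + 10*k)/4 = -½ + (½ + 5*k/2) = 5*k/2)
b(-14) + J = (5/2)*(-14) + 369 = -35 + 369 = 334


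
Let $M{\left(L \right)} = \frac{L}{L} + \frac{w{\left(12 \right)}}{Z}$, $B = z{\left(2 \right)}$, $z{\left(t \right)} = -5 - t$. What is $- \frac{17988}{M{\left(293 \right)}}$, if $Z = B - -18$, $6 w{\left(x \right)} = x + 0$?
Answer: $- \frac{197868}{13} \approx -15221.0$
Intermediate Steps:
$B = -7$ ($B = -5 - 2 = -7$)
$w{\left(x \right)} = \frac{x}{6}$ ($w{\left(x \right)} = \frac{x + 0}{6} = \frac{x}{6}$)
$Z = 11$ ($Z = -7 - -18 = -7 + 18 = 11$)
$M{\left(L \right)} = \frac{13}{11}$ ($M{\left(L \right)} = \frac{L}{L} + \frac{\frac{1}{6} \cdot 12}{11} = 1 + 2 \cdot \frac{1}{11} = 1 + \frac{2}{11} = \frac{13}{11}$)
$- \frac{17988}{M{\left(293 \right)}} = - \frac{17988}{\frac{13}{11}} = \left(-17988\right) \frac{11}{13} = - \frac{197868}{13}$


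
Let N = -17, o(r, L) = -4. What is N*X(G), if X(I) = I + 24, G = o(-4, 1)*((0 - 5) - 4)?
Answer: -1020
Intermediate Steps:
G = 36 (G = -4*((0 - 5) - 4) = -4*(-5 - 4) = -4*(-9) = 36)
X(I) = 24 + I
N*X(G) = -17*(24 + 36) = -17*60 = -1020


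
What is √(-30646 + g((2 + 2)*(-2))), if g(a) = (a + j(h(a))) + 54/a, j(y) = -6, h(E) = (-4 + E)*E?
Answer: I*√122667/2 ≈ 175.12*I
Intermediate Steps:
h(E) = E*(-4 + E)
g(a) = -6 + a + 54/a (g(a) = (a - 6) + 54/a = (-6 + a) + 54/a = -6 + a + 54/a)
√(-30646 + g((2 + 2)*(-2))) = √(-30646 + (-6 + (2 + 2)*(-2) + 54/(((2 + 2)*(-2))))) = √(-30646 + (-6 + 4*(-2) + 54/((4*(-2))))) = √(-30646 + (-6 - 8 + 54/(-8))) = √(-30646 + (-6 - 8 + 54*(-⅛))) = √(-30646 + (-6 - 8 - 27/4)) = √(-30646 - 83/4) = √(-122667/4) = I*√122667/2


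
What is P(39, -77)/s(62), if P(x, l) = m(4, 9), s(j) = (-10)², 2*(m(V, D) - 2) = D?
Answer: 13/200 ≈ 0.065000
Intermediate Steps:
m(V, D) = 2 + D/2
s(j) = 100
P(x, l) = 13/2 (P(x, l) = 2 + (½)*9 = 2 + 9/2 = 13/2)
P(39, -77)/s(62) = (13/2)/100 = (13/2)*(1/100) = 13/200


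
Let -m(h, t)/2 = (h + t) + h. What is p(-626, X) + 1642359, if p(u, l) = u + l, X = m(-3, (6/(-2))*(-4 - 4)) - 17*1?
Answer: 1641680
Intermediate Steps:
m(h, t) = -4*h - 2*t (m(h, t) = -2*((h + t) + h) = -2*(t + 2*h) = -4*h - 2*t)
X = -53 (X = (-4*(-3) - 2*6/(-2)*(-4 - 4)) - 17*1 = (12 - 2*6*(-½)*(-8)) - 17 = (12 - (-6)*(-8)) - 17 = (12 - 2*24) - 17 = (12 - 48) - 17 = -36 - 17 = -53)
p(u, l) = l + u
p(-626, X) + 1642359 = (-53 - 626) + 1642359 = -679 + 1642359 = 1641680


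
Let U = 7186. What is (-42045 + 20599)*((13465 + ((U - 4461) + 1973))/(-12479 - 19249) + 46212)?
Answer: -15722021563079/15864 ≈ -9.9105e+8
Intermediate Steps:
(-42045 + 20599)*((13465 + ((U - 4461) + 1973))/(-12479 - 19249) + 46212) = (-42045 + 20599)*((13465 + ((7186 - 4461) + 1973))/(-12479 - 19249) + 46212) = -21446*((13465 + (2725 + 1973))/(-31728) + 46212) = -21446*((13465 + 4698)*(-1/31728) + 46212) = -21446*(18163*(-1/31728) + 46212) = -21446*(-18163/31728 + 46212) = -21446*1466196173/31728 = -15722021563079/15864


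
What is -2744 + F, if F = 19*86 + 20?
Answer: -1090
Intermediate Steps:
F = 1654 (F = 1634 + 20 = 1654)
-2744 + F = -2744 + 1654 = -1090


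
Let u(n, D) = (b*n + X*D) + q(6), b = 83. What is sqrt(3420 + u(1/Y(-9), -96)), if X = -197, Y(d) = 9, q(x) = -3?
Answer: 2*sqrt(50261)/3 ≈ 149.46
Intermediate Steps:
u(n, D) = -3 - 197*D + 83*n (u(n, D) = (83*n - 197*D) - 3 = (-197*D + 83*n) - 3 = -3 - 197*D + 83*n)
sqrt(3420 + u(1/Y(-9), -96)) = sqrt(3420 + (-3 - 197*(-96) + 83/9)) = sqrt(3420 + (-3 + 18912 + 83*(1/9))) = sqrt(3420 + (-3 + 18912 + 83/9)) = sqrt(3420 + 170264/9) = sqrt(201044/9) = 2*sqrt(50261)/3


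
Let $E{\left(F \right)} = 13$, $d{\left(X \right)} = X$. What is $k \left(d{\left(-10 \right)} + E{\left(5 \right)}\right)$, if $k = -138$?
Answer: $-414$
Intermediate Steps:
$k \left(d{\left(-10 \right)} + E{\left(5 \right)}\right) = - 138 \left(-10 + 13\right) = \left(-138\right) 3 = -414$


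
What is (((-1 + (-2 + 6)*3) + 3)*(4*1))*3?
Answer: 168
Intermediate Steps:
(((-1 + (-2 + 6)*3) + 3)*(4*1))*3 = (((-1 + 4*3) + 3)*4)*3 = (((-1 + 12) + 3)*4)*3 = ((11 + 3)*4)*3 = (14*4)*3 = 56*3 = 168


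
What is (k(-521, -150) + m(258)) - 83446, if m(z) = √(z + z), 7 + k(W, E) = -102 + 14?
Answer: -83541 + 2*√129 ≈ -83518.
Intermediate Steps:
k(W, E) = -95 (k(W, E) = -7 + (-102 + 14) = -7 - 88 = -95)
m(z) = √2*√z (m(z) = √(2*z) = √2*√z)
(k(-521, -150) + m(258)) - 83446 = (-95 + √2*√258) - 83446 = (-95 + 2*√129) - 83446 = -83541 + 2*√129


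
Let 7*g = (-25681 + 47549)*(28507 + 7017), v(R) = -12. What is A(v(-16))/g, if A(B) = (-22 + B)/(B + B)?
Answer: 17/1331723712 ≈ 1.2765e-8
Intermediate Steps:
g = 110976976 (g = ((-25681 + 47549)*(28507 + 7017))/7 = (21868*35524)/7 = (⅐)*776838832 = 110976976)
A(B) = (-22 + B)/(2*B) (A(B) = (-22 + B)/((2*B)) = (-22 + B)*(1/(2*B)) = (-22 + B)/(2*B))
A(v(-16))/g = ((½)*(-22 - 12)/(-12))/110976976 = ((½)*(-1/12)*(-34))*(1/110976976) = (17/12)*(1/110976976) = 17/1331723712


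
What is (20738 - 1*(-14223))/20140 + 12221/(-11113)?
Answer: 142390653/223815820 ≈ 0.63620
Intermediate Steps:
(20738 - 1*(-14223))/20140 + 12221/(-11113) = (20738 + 14223)*(1/20140) + 12221*(-1/11113) = 34961*(1/20140) - 12221/11113 = 34961/20140 - 12221/11113 = 142390653/223815820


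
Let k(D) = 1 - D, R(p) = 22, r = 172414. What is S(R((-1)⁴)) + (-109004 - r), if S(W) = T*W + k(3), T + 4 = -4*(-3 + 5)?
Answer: -281684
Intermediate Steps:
T = -12 (T = -4 - 4*(-3 + 5) = -4 - 4*2 = -4 - 8 = -12)
S(W) = -2 - 12*W (S(W) = -12*W + (1 - 1*3) = -12*W + (1 - 3) = -12*W - 2 = -2 - 12*W)
S(R((-1)⁴)) + (-109004 - r) = (-2 - 12*22) + (-109004 - 1*172414) = (-2 - 264) + (-109004 - 172414) = -266 - 281418 = -281684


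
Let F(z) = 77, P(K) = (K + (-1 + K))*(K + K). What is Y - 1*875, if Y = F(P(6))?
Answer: -798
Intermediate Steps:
P(K) = 2*K*(-1 + 2*K) (P(K) = (-1 + 2*K)*(2*K) = 2*K*(-1 + 2*K))
Y = 77
Y - 1*875 = 77 - 1*875 = 77 - 875 = -798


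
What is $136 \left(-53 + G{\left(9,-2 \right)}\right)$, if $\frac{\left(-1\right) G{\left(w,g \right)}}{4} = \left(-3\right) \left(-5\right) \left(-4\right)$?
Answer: $25432$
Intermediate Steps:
$G{\left(w,g \right)} = 240$ ($G{\left(w,g \right)} = - 4 \left(-3\right) \left(-5\right) \left(-4\right) = - 4 \cdot 15 \left(-4\right) = \left(-4\right) \left(-60\right) = 240$)
$136 \left(-53 + G{\left(9,-2 \right)}\right) = 136 \left(-53 + 240\right) = 136 \cdot 187 = 25432$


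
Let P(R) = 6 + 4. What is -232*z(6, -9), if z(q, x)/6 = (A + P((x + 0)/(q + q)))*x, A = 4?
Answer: 175392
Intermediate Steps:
P(R) = 10
z(q, x) = 84*x (z(q, x) = 6*((4 + 10)*x) = 6*(14*x) = 84*x)
-232*z(6, -9) = -19488*(-9) = -232*(-756) = 175392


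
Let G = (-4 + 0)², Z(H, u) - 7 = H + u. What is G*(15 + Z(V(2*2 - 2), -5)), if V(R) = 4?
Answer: 336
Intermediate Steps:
Z(H, u) = 7 + H + u (Z(H, u) = 7 + (H + u) = 7 + H + u)
G = 16 (G = (-4)² = 16)
G*(15 + Z(V(2*2 - 2), -5)) = 16*(15 + (7 + 4 - 5)) = 16*(15 + 6) = 16*21 = 336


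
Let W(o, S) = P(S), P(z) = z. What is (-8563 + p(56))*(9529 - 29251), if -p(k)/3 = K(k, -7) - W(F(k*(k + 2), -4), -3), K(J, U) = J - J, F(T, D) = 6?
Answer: 169056984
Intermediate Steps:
K(J, U) = 0
W(o, S) = S
p(k) = -9 (p(k) = -3*(0 - 1*(-3)) = -3*(0 + 3) = -3*3 = -9)
(-8563 + p(56))*(9529 - 29251) = (-8563 - 9)*(9529 - 29251) = -8572*(-19722) = 169056984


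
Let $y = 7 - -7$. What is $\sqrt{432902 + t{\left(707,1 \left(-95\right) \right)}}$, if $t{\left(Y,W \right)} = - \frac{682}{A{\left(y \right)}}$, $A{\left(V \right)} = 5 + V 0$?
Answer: $\frac{2 \sqrt{2704785}}{5} \approx 657.85$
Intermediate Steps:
$y = 14$ ($y = 7 + 7 = 14$)
$A{\left(V \right)} = 5$ ($A{\left(V \right)} = 5 + 0 = 5$)
$t{\left(Y,W \right)} = - \frac{682}{5}$
$\sqrt{432902 + t{\left(707,1 \left(-95\right) \right)}} = \sqrt{432902 - \frac{682}{5}} = \sqrt{\frac{2163828}{5}} = \frac{2 \sqrt{2704785}}{5}$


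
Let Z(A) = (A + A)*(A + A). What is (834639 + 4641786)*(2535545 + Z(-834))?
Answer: 29122363095825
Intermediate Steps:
Z(A) = 4*A² (Z(A) = (2*A)*(2*A) = 4*A²)
(834639 + 4641786)*(2535545 + Z(-834)) = (834639 + 4641786)*(2535545 + 4*(-834)²) = 5476425*(2535545 + 4*695556) = 5476425*(2535545 + 2782224) = 5476425*5317769 = 29122363095825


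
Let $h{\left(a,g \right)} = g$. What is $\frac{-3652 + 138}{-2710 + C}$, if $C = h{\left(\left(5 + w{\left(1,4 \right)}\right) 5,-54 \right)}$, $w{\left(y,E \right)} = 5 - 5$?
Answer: $\frac{1757}{1382} \approx 1.2713$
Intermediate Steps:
$w{\left(y,E \right)} = 0$ ($w{\left(y,E \right)} = 5 - 5 = 0$)
$C = -54$
$\frac{-3652 + 138}{-2710 + C} = \frac{-3652 + 138}{-2710 - 54} = - \frac{3514}{-2764} = \left(-3514\right) \left(- \frac{1}{2764}\right) = \frac{1757}{1382}$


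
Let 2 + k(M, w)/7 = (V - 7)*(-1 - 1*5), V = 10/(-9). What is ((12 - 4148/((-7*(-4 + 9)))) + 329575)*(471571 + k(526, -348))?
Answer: 16336662602249/105 ≈ 1.5559e+11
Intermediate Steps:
V = -10/9 (V = 10*(-1/9) = -10/9 ≈ -1.1111)
k(M, w) = 980/3 (k(M, w) = -14 + 7*((-10/9 - 7)*(-1 - 1*5)) = -14 + 7*(-73*(-1 - 5)/9) = -14 + 7*(-73/9*(-6)) = -14 + 7*(146/3) = -14 + 1022/3 = 980/3)
((12 - 4148/((-7*(-4 + 9)))) + 329575)*(471571 + k(526, -348)) = ((12 - 4148/((-7*(-4 + 9)))) + 329575)*(471571 + 980/3) = ((12 - 4148/((-7*5))) + 329575)*(1415693/3) = ((12 - 4148/(-35)) + 329575)*(1415693/3) = ((12 - 4148*(-1)/35) + 329575)*(1415693/3) = ((12 - 68*(-61/35)) + 329575)*(1415693/3) = ((12 + 4148/35) + 329575)*(1415693/3) = (4568/35 + 329575)*(1415693/3) = (11539693/35)*(1415693/3) = 16336662602249/105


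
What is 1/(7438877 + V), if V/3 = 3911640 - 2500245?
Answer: 1/11673062 ≈ 8.5667e-8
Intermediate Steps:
V = 4234185 (V = 3*(3911640 - 2500245) = 3*1411395 = 4234185)
1/(7438877 + V) = 1/(7438877 + 4234185) = 1/11673062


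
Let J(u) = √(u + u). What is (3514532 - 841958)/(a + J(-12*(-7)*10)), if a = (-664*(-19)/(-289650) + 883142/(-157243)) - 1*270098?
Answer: -23397526177216834154034966738975/2364670654288165467528002528371 - 692993976599846922732804375*√105/4729341308576330935056005056742 ≈ -9.8961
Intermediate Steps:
J(u) = √2*√u (J(u) = √(2*u) = √2*√u)
a = -6150994337491544/22772717475 (a = (12616*(-1/289650) + 883142*(-1/157243)) - 270098 = (-6308/144825 - 883142/157243) - 270098 = -128892928994/22772717475 - 270098 = -6150994337491544/22772717475 ≈ -2.7010e+5)
(3514532 - 841958)/(a + J(-12*(-7)*10)) = (3514532 - 841958)/(-6150994337491544/22772717475 + √2*√(-12*(-7)*10)) = 2672574/(-6150994337491544/22772717475 + √2*√(84*10)) = 2672574/(-6150994337491544/22772717475 + √2*√840) = 2672574/(-6150994337491544/22772717475 + √2*(2*√210)) = 2672574/(-6150994337491544/22772717475 + 4*√105)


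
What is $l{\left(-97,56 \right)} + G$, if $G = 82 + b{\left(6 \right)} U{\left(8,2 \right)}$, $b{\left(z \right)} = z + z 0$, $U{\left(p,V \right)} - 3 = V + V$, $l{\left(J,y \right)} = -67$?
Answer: $57$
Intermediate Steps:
$U{\left(p,V \right)} = 3 + 2 V$ ($U{\left(p,V \right)} = 3 + \left(V + V\right) = 3 + 2 V$)
$b{\left(z \right)} = z$ ($b{\left(z \right)} = z + 0 = z$)
$G = 124$ ($G = 82 + 6 \left(3 + 2 \cdot 2\right) = 82 + 6 \left(3 + 4\right) = 82 + 6 \cdot 7 = 82 + 42 = 124$)
$l{\left(-97,56 \right)} + G = -67 + 124 = 57$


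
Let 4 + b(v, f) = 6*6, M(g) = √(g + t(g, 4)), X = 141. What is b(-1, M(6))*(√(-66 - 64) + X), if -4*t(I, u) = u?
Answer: 4512 + 32*I*√130 ≈ 4512.0 + 364.86*I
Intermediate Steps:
t(I, u) = -u/4
M(g) = √(-1 + g) (M(g) = √(g - ¼*4) = √(g - 1) = √(-1 + g))
b(v, f) = 32 (b(v, f) = -4 + 6*6 = -4 + 36 = 32)
b(-1, M(6))*(√(-66 - 64) + X) = 32*(√(-66 - 64) + 141) = 32*(√(-130) + 141) = 32*(I*√130 + 141) = 32*(141 + I*√130) = 4512 + 32*I*√130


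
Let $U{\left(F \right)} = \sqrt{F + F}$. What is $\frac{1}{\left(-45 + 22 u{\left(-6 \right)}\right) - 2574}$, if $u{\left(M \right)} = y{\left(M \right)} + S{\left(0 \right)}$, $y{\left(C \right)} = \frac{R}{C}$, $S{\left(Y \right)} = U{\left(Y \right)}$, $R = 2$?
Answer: $- \frac{3}{7879} \approx -0.00038076$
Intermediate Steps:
$U{\left(F \right)} = \sqrt{2} \sqrt{F}$ ($U{\left(F \right)} = \sqrt{2 F} = \sqrt{2} \sqrt{F}$)
$S{\left(Y \right)} = \sqrt{2} \sqrt{Y}$
$y{\left(C \right)} = \frac{2}{C}$
$u{\left(M \right)} = \frac{2}{M}$ ($u{\left(M \right)} = \frac{2}{M} + \sqrt{2} \sqrt{0} = \frac{2}{M} + \sqrt{2} \cdot 0 = \frac{2}{M} + 0 = \frac{2}{M}$)
$\frac{1}{\left(-45 + 22 u{\left(-6 \right)}\right) - 2574} = \frac{1}{\left(-45 + 22 \frac{2}{-6}\right) - 2574} = \frac{1}{\left(-45 + 22 \cdot 2 \left(- \frac{1}{6}\right)\right) - 2574} = \frac{1}{\left(-45 + 22 \left(- \frac{1}{3}\right)\right) - 2574} = \frac{1}{\left(-45 - \frac{22}{3}\right) - 2574} = \frac{1}{- \frac{157}{3} - 2574} = \frac{1}{- \frac{7879}{3}} = - \frac{3}{7879}$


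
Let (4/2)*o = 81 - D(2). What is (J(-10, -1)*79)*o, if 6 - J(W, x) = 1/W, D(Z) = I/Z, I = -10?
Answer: 207217/10 ≈ 20722.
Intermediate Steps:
D(Z) = -10/Z
J(W, x) = 6 - 1/W
o = 43 (o = (81 - (-10)/2)/2 = (81 - 1*(-5))/2 = (81 + 5)/2 = (½)*86 = 43)
(J(-10, -1)*79)*o = ((6 - 1/(-10))*79)*43 = ((6 - 1*(-⅒))*79)*43 = ((6 + ⅒)*79)*43 = ((61/10)*79)*43 = (4819/10)*43 = 207217/10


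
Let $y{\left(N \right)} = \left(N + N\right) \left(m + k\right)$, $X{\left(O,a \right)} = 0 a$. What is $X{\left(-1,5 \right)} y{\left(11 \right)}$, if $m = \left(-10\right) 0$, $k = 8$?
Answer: $0$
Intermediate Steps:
$X{\left(O,a \right)} = 0$
$m = 0$
$y{\left(N \right)} = 16 N$ ($y{\left(N \right)} = \left(N + N\right) \left(0 + 8\right) = 2 N 8 = 16 N$)
$X{\left(-1,5 \right)} y{\left(11 \right)} = 0 \cdot 16 \cdot 11 = 0 \cdot 176 = 0$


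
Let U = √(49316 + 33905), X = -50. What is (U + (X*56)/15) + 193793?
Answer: 580819/3 + √83221 ≈ 1.9389e+5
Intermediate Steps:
U = √83221 ≈ 288.48
(U + (X*56)/15) + 193793 = (√83221 - 50*56/15) + 193793 = (√83221 - 2800*1/15) + 193793 = (√83221 - 560/3) + 193793 = (-560/3 + √83221) + 193793 = 580819/3 + √83221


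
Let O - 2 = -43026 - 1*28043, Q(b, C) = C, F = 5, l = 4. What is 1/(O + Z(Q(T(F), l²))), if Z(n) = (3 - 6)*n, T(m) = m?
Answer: -1/71115 ≈ -1.4062e-5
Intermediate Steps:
Z(n) = -3*n
O = -71067 (O = 2 + (-43026 - 1*28043) = 2 + (-43026 - 28043) = 2 - 71069 = -71067)
1/(O + Z(Q(T(F), l²))) = 1/(-71067 - 3*4²) = 1/(-71067 - 3*16) = 1/(-71067 - 48) = 1/(-71115) = -1/71115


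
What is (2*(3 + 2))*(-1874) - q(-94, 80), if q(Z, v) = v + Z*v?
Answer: -11300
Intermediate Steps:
(2*(3 + 2))*(-1874) - q(-94, 80) = (2*(3 + 2))*(-1874) - 80*(1 - 94) = (2*5)*(-1874) - 80*(-93) = 10*(-1874) - 1*(-7440) = -18740 + 7440 = -11300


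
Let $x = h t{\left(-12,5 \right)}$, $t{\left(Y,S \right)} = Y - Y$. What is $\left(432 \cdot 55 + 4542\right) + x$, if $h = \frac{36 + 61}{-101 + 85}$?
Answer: $28302$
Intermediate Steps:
$t{\left(Y,S \right)} = 0$
$h = - \frac{97}{16}$ ($h = \frac{97}{-16} = 97 \left(- \frac{1}{16}\right) = - \frac{97}{16} \approx -6.0625$)
$x = 0$ ($x = \left(- \frac{97}{16}\right) 0 = 0$)
$\left(432 \cdot 55 + 4542\right) + x = \left(432 \cdot 55 + 4542\right) + 0 = \left(23760 + 4542\right) + 0 = 28302 + 0 = 28302$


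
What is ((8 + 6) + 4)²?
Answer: 324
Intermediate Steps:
((8 + 6) + 4)² = (14 + 4)² = 18² = 324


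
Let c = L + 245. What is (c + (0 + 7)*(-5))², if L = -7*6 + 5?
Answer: 29929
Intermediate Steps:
L = -37 (L = -42 + 5 = -37)
c = 208 (c = -37 + 245 = 208)
(c + (0 + 7)*(-5))² = (208 + (0 + 7)*(-5))² = (208 + 7*(-5))² = (208 - 35)² = 173² = 29929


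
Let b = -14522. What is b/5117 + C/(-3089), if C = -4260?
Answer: -23060038/15806413 ≈ -1.4589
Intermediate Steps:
b/5117 + C/(-3089) = -14522/5117 - 4260/(-3089) = -14522*1/5117 - 4260*(-1/3089) = -14522/5117 + 4260/3089 = -23060038/15806413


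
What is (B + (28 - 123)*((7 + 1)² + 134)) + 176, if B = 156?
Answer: -18478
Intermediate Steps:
(B + (28 - 123)*((7 + 1)² + 134)) + 176 = (156 + (28 - 123)*((7 + 1)² + 134)) + 176 = (156 - 95*(8² + 134)) + 176 = (156 - 95*(64 + 134)) + 176 = (156 - 95*198) + 176 = (156 - 18810) + 176 = -18654 + 176 = -18478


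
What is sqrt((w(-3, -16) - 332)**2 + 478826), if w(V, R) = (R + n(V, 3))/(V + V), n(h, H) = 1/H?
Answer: sqrt(190292665)/18 ≈ 766.37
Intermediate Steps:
w(V, R) = (1/3 + R)/(2*V) (w(V, R) = (R + 1/3)/(V + V) = (R + 1/3)/((2*V)) = (1/3 + R)*(1/(2*V)) = (1/3 + R)/(2*V))
sqrt((w(-3, -16) - 332)**2 + 478826) = sqrt(((1/6)*(1 + 3*(-16))/(-3) - 332)**2 + 478826) = sqrt(((1/6)*(-1/3)*(1 - 48) - 332)**2 + 478826) = sqrt(((1/6)*(-1/3)*(-47) - 332)**2 + 478826) = sqrt((47/18 - 332)**2 + 478826) = sqrt((-5929/18)**2 + 478826) = sqrt(35153041/324 + 478826) = sqrt(190292665/324) = sqrt(190292665)/18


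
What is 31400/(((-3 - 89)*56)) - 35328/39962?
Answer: -89801041/12867764 ≈ -6.9788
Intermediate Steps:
31400/(((-3 - 89)*56)) - 35328/39962 = 31400/((-92*56)) - 35328*1/39962 = 31400/(-5152) - 17664/19981 = 31400*(-1/5152) - 17664/19981 = -3925/644 - 17664/19981 = -89801041/12867764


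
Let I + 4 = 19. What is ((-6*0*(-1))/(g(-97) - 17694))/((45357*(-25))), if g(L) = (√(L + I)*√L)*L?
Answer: 0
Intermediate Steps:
I = 15 (I = -4 + 19 = 15)
g(L) = L^(3/2)*√(15 + L) (g(L) = (√(L + 15)*√L)*L = (√(15 + L)*√L)*L = (√L*√(15 + L))*L = L^(3/2)*√(15 + L))
((-6*0*(-1))/(g(-97) - 17694))/((45357*(-25))) = ((-6*0*(-1))/((-97)^(3/2)*√(15 - 97) - 17694))/((45357*(-25))) = ((0*(-1))/((-97*I*√97)*√(-82) - 17694))/(-1133925) = (0/((-97*I*√97)*(I*√82) - 17694))*(-1/1133925) = (0/(97*√7954 - 17694))*(-1/1133925) = (0/(-17694 + 97*√7954))*(-1/1133925) = 0*(-1/1133925) = 0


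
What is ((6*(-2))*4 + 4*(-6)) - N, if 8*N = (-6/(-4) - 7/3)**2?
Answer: -20761/288 ≈ -72.087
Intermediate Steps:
N = 25/288 (N = (-6/(-4) - 7/3)**2/8 = (-6*(-1/4) - 7*1/3)**2/8 = (3/2 - 7/3)**2/8 = (-5/6)**2/8 = (1/8)*(25/36) = 25/288 ≈ 0.086806)
((6*(-2))*4 + 4*(-6)) - N = ((6*(-2))*4 + 4*(-6)) - 1*25/288 = (-12*4 - 24) - 25/288 = (-48 - 24) - 25/288 = -72 - 25/288 = -20761/288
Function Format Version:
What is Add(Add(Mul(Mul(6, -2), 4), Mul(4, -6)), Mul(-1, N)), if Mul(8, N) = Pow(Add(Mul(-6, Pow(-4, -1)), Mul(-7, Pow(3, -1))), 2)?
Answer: Rational(-20761, 288) ≈ -72.087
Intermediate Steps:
N = Rational(25, 288) (N = Mul(Rational(1, 8), Pow(Add(Mul(-6, Pow(-4, -1)), Mul(-7, Pow(3, -1))), 2)) = Mul(Rational(1, 8), Pow(Add(Mul(-6, Rational(-1, 4)), Mul(-7, Rational(1, 3))), 2)) = Mul(Rational(1, 8), Pow(Add(Rational(3, 2), Rational(-7, 3)), 2)) = Mul(Rational(1, 8), Pow(Rational(-5, 6), 2)) = Mul(Rational(1, 8), Rational(25, 36)) = Rational(25, 288) ≈ 0.086806)
Add(Add(Mul(Mul(6, -2), 4), Mul(4, -6)), Mul(-1, N)) = Add(Add(Mul(Mul(6, -2), 4), Mul(4, -6)), Mul(-1, Rational(25, 288))) = Add(Add(Mul(-12, 4), -24), Rational(-25, 288)) = Add(Add(-48, -24), Rational(-25, 288)) = Add(-72, Rational(-25, 288)) = Rational(-20761, 288)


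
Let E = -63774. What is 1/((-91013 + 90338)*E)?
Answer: 1/43047450 ≈ 2.3230e-8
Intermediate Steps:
1/((-91013 + 90338)*E) = 1/((-91013 + 90338)*(-63774)) = -1/63774/(-675) = -1/675*(-1/63774) = 1/43047450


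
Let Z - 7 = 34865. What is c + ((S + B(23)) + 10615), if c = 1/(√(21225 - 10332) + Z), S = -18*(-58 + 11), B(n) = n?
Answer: 4655022151172/405348497 - √10893/1216045491 ≈ 11484.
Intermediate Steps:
S = 846 (S = -18*(-47) = 846)
Z = 34872 (Z = 7 + 34865 = 34872)
c = 1/(34872 + √10893) (c = 1/(√(21225 - 10332) + 34872) = 1/(√10893 + 34872) = 1/(34872 + √10893) ≈ 2.8591e-5)
c + ((S + B(23)) + 10615) = (11624/405348497 - √10893/1216045491) + ((846 + 23) + 10615) = (11624/405348497 - √10893/1216045491) + (869 + 10615) = (11624/405348497 - √10893/1216045491) + 11484 = 4655022151172/405348497 - √10893/1216045491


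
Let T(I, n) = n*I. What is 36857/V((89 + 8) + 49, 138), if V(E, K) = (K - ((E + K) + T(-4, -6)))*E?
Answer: -36857/24820 ≈ -1.4850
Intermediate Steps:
T(I, n) = I*n
V(E, K) = E*(-24 - E) (V(E, K) = (K - ((E + K) - 4*(-6)))*E = (K - ((E + K) + 24))*E = (K - (24 + E + K))*E = (K + (-24 - E - K))*E = (-24 - E)*E = E*(-24 - E))
36857/V((89 + 8) + 49, 138) = 36857/((-((89 + 8) + 49)*(24 + ((89 + 8) + 49)))) = 36857/((-(97 + 49)*(24 + (97 + 49)))) = 36857/((-1*146*(24 + 146))) = 36857/((-1*146*170)) = 36857/(-24820) = 36857*(-1/24820) = -36857/24820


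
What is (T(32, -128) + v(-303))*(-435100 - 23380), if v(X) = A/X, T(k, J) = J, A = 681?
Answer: 6031304400/101 ≈ 5.9716e+7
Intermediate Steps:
v(X) = 681/X
(T(32, -128) + v(-303))*(-435100 - 23380) = (-128 + 681/(-303))*(-435100 - 23380) = (-128 + 681*(-1/303))*(-458480) = (-128 - 227/101)*(-458480) = -13155/101*(-458480) = 6031304400/101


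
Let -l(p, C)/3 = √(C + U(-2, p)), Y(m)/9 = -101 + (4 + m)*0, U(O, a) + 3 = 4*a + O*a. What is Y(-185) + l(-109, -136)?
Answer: -909 - 3*I*√357 ≈ -909.0 - 56.683*I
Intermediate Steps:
U(O, a) = -3 + 4*a + O*a (U(O, a) = -3 + (4*a + O*a) = -3 + 4*a + O*a)
Y(m) = -909 (Y(m) = 9*(-101 + (4 + m)*0) = 9*(-101 + 0) = 9*(-101) = -909)
l(p, C) = -3*√(-3 + C + 2*p) (l(p, C) = -3*√(C + (-3 + 4*p - 2*p)) = -3*√(C + (-3 + 2*p)) = -3*√(-3 + C + 2*p))
Y(-185) + l(-109, -136) = -909 - 3*√(-3 - 136 + 2*(-109)) = -909 - 3*√(-3 - 136 - 218) = -909 - 3*I*√357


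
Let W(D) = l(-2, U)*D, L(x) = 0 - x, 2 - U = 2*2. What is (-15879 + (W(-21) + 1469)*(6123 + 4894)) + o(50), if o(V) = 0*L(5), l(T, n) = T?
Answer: 16630808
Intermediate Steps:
U = -2 (U = 2 - 2*2 = 2 - 1*4 = 2 - 4 = -2)
L(x) = -x
W(D) = -2*D
o(V) = 0 (o(V) = 0*(-1*5) = 0*(-5) = 0)
(-15879 + (W(-21) + 1469)*(6123 + 4894)) + o(50) = (-15879 + (-2*(-21) + 1469)*(6123 + 4894)) + 0 = (-15879 + (42 + 1469)*11017) + 0 = (-15879 + 1511*11017) + 0 = (-15879 + 16646687) + 0 = 16630808 + 0 = 16630808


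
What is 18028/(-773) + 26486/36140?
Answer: -315529121/13968110 ≈ -22.589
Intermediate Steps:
18028/(-773) + 26486/36140 = 18028*(-1/773) + 26486*(1/36140) = -18028/773 + 13243/18070 = -315529121/13968110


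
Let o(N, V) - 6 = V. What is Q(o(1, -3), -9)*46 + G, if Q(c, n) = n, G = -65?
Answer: -479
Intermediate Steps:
o(N, V) = 6 + V
Q(o(1, -3), -9)*46 + G = -9*46 - 65 = -414 - 65 = -479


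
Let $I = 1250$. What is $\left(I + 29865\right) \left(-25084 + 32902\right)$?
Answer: $243257070$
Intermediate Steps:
$\left(I + 29865\right) \left(-25084 + 32902\right) = \left(1250 + 29865\right) \left(-25084 + 32902\right) = 31115 \cdot 7818 = 243257070$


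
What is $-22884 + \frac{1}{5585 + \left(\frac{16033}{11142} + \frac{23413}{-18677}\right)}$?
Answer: $- \frac{26597437825542006}{1162272244085} \approx -22884.0$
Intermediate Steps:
$-22884 + \frac{1}{5585 + \left(\frac{16033}{11142} + \frac{23413}{-18677}\right)} = -22884 + \frac{1}{5585 + \left(16033 \cdot \frac{1}{11142} + 23413 \left(- \frac{1}{18677}\right)\right)} = -22884 + \frac{1}{5585 + \left(\frac{16033}{11142} - \frac{23413}{18677}\right)} = -22884 + \frac{1}{5585 + \frac{38580695}{208099134}} = -22884 + \frac{1}{\frac{1162272244085}{208099134}} = -22884 + \frac{208099134}{1162272244085} = - \frac{26597437825542006}{1162272244085}$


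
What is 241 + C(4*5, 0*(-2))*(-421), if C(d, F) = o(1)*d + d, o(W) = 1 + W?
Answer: -25019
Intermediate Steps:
C(d, F) = 3*d (C(d, F) = (1 + 1)*d + d = 2*d + d = 3*d)
241 + C(4*5, 0*(-2))*(-421) = 241 + (3*(4*5))*(-421) = 241 + (3*20)*(-421) = 241 + 60*(-421) = 241 - 25260 = -25019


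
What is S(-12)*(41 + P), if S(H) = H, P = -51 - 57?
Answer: 804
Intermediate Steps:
P = -108
S(-12)*(41 + P) = -12*(41 - 108) = -12*(-67) = 804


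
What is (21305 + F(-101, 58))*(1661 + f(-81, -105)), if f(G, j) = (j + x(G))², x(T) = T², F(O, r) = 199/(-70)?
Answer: 62153555048147/70 ≈ 8.8791e+11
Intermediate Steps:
F(O, r) = -199/70 (F(O, r) = 199*(-1/70) = -199/70)
f(G, j) = (j + G²)²
(21305 + F(-101, 58))*(1661 + f(-81, -105)) = (21305 - 199/70)*(1661 + (-105 + (-81)²)²) = 1491151*(1661 + (-105 + 6561)²)/70 = 1491151*(1661 + 6456²)/70 = 1491151*(1661 + 41679936)/70 = (1491151/70)*41681597 = 62153555048147/70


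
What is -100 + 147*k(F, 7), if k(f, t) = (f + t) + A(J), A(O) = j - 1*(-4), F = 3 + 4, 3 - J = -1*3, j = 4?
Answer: 3134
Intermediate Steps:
J = 6 (J = 3 - (-1)*3 = 3 - 1*(-3) = 3 + 3 = 6)
F = 7
A(O) = 8 (A(O) = 4 - 1*(-4) = 4 + 4 = 8)
k(f, t) = 8 + f + t (k(f, t) = (f + t) + 8 = 8 + f + t)
-100 + 147*k(F, 7) = -100 + 147*(8 + 7 + 7) = -100 + 147*22 = -100 + 3234 = 3134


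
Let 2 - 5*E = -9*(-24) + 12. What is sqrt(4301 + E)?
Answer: sqrt(106395)/5 ≈ 65.236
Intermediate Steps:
E = -226/5 (E = 2/5 - (-9*(-24) + 12)/5 = 2/5 - (216 + 12)/5 = 2/5 - 1/5*228 = 2/5 - 228/5 = -226/5 ≈ -45.200)
sqrt(4301 + E) = sqrt(4301 - 226/5) = sqrt(21279/5) = sqrt(106395)/5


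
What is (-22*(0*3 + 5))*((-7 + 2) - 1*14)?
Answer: 2090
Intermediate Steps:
(-22*(0*3 + 5))*((-7 + 2) - 1*14) = (-22*(0 + 5))*(-5 - 14) = -22*5*(-19) = -110*(-19) = 2090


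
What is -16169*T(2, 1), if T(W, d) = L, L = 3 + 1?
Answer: -64676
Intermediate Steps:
L = 4
T(W, d) = 4
-16169*T(2, 1) = -16169*4 = -64676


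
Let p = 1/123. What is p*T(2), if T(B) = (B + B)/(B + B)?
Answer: 1/123 ≈ 0.0081301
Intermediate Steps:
T(B) = 1 (T(B) = (2*B)/((2*B)) = (2*B)*(1/(2*B)) = 1)
p = 1/123 ≈ 0.0081301
p*T(2) = (1/123)*1 = 1/123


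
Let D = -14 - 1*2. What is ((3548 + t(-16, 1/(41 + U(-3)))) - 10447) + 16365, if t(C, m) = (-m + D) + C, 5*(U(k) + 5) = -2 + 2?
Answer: 339623/36 ≈ 9434.0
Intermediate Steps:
U(k) = -5 (U(k) = -5 + (-2 + 2)/5 = -5 + (⅕)*0 = -5 + 0 = -5)
D = -16 (D = -14 - 2 = -16)
t(C, m) = -16 + C - m (t(C, m) = (-m - 16) + C = (-16 - m) + C = -16 + C - m)
((3548 + t(-16, 1/(41 + U(-3)))) - 10447) + 16365 = ((3548 + (-16 - 16 - 1/(41 - 5))) - 10447) + 16365 = ((3548 + (-16 - 16 - 1/36)) - 10447) + 16365 = ((3548 - 1153/36) - 10447) + 16365 = (126575/36 - 10447) + 16365 = -249517/36 + 16365 = 339623/36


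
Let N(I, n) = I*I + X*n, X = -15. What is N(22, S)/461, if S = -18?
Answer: 754/461 ≈ 1.6356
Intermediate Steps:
N(I, n) = I**2 - 15*n (N(I, n) = I*I - 15*n = I**2 - 15*n)
N(22, S)/461 = (22**2 - 15*(-18))/461 = (484 + 270)/461 = (1/461)*754 = 754/461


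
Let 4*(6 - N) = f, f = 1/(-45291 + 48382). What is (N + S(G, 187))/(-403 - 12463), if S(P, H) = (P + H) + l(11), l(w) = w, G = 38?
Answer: -427441/22725032 ≈ -0.018809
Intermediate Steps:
S(P, H) = 11 + H + P (S(P, H) = (P + H) + 11 = (H + P) + 11 = 11 + H + P)
f = 1/3091 ≈ 0.00032352
N = 74183/12364 (N = 6 - ¼*1/3091 = 6 - 1/12364 = 74183/12364 ≈ 5.9999)
(N + S(G, 187))/(-403 - 12463) = (74183/12364 + (11 + 187 + 38))/(-403 - 12463) = (74183/12364 + 236)/(-12866) = (2992087/12364)*(-1/12866) = -427441/22725032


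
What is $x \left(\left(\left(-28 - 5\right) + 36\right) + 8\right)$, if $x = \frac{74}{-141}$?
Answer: $- \frac{814}{141} \approx -5.773$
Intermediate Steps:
$x = - \frac{74}{141}$ ($x = 74 \left(- \frac{1}{141}\right) = - \frac{74}{141} \approx -0.52482$)
$x \left(\left(\left(-28 - 5\right) + 36\right) + 8\right) = - \frac{74 \left(\left(\left(-28 - 5\right) + 36\right) + 8\right)}{141} = - \frac{74 \left(\left(-33 + 36\right) + 8\right)}{141} = - \frac{74 \left(3 + 8\right)}{141} = \left(- \frac{74}{141}\right) 11 = - \frac{814}{141}$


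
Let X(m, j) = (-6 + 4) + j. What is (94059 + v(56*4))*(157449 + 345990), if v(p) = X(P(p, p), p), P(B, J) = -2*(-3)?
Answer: 47464732359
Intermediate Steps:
P(B, J) = 6
X(m, j) = -2 + j
v(p) = -2 + p
(94059 + v(56*4))*(157449 + 345990) = (94059 + (-2 + 56*4))*(157449 + 345990) = (94059 + (-2 + 224))*503439 = (94059 + 222)*503439 = 94281*503439 = 47464732359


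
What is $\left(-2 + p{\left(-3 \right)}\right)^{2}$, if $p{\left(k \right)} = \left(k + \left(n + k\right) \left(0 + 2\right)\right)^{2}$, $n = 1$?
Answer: $2209$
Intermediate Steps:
$p{\left(k \right)} = \left(2 + 3 k\right)^{2}$ ($p{\left(k \right)} = \left(k + \left(1 + k\right) \left(0 + 2\right)\right)^{2} = \left(k + \left(1 + k\right) 2\right)^{2} = \left(k + \left(2 + 2 k\right)\right)^{2} = \left(2 + 3 k\right)^{2}$)
$\left(-2 + p{\left(-3 \right)}\right)^{2} = \left(-2 + \left(2 + 3 \left(-3\right)\right)^{2}\right)^{2} = \left(-2 + \left(2 - 9\right)^{2}\right)^{2} = \left(-2 + \left(-7\right)^{2}\right)^{2} = \left(-2 + 49\right)^{2} = 47^{2} = 2209$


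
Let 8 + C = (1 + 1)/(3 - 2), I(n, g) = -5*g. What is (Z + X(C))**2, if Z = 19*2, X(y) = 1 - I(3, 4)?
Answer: 3481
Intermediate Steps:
C = -6 (C = -8 + (1 + 1)/(3 - 2) = -8 + 2/1 = -8 + 2*1 = -8 + 2 = -6)
X(y) = 21 (X(y) = 1 - (-5)*4 = 1 - 1*(-20) = 1 + 20 = 21)
Z = 38
(Z + X(C))**2 = (38 + 21)**2 = 59**2 = 3481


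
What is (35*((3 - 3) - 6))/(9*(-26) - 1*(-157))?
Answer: 30/11 ≈ 2.7273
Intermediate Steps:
(35*((3 - 3) - 6))/(9*(-26) - 1*(-157)) = (35*(0 - 6))/(-234 + 157) = (35*(-6))/(-77) = -210*(-1/77) = 30/11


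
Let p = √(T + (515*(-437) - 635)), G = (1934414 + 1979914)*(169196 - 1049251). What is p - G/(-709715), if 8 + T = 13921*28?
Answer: -688964785608/141943 + √164090 ≈ -4.8534e+6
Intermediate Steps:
T = 389780 (T = -8 + 13921*28 = -8 + 389788 = 389780)
G = -3444823928040 (G = 3914328*(-880055) = -3444823928040)
p = √164090 (p = √(389780 + (515*(-437) - 635)) = √(389780 + (-225055 - 635)) = √(389780 - 225690) = √164090 ≈ 405.08)
p - G/(-709715) = √164090 - (-3444823928040)/(-709715) = √164090 - (-3444823928040)*(-1)/709715 = √164090 - 1*688964785608/141943 = √164090 - 688964785608/141943 = -688964785608/141943 + √164090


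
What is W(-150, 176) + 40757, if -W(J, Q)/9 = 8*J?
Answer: 51557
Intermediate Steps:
W(J, Q) = -72*J
W(-150, 176) + 40757 = -72*(-150) + 40757 = 10800 + 40757 = 51557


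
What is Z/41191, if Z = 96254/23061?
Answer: 5662/55876803 ≈ 0.00010133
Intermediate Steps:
Z = 96254/23061 (Z = 96254*(1/23061) = 96254/23061 ≈ 4.1739)
Z/41191 = (96254/23061)/41191 = (96254/23061)*(1/41191) = 5662/55876803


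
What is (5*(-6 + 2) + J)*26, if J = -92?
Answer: -2912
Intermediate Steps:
(5*(-6 + 2) + J)*26 = (5*(-6 + 2) - 92)*26 = (5*(-4) - 92)*26 = (-20 - 92)*26 = -112*26 = -2912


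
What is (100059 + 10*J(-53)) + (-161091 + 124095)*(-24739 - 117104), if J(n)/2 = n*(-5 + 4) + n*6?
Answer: 5247718387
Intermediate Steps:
J(n) = 10*n (J(n) = 2*(n*(-5 + 4) + n*6) = 2*(n*(-1) + 6*n) = 2*(-n + 6*n) = 2*(5*n) = 10*n)
(100059 + 10*J(-53)) + (-161091 + 124095)*(-24739 - 117104) = (100059 + 10*(10*(-53))) + (-161091 + 124095)*(-24739 - 117104) = (100059 + 10*(-530)) - 36996*(-141843) = (100059 - 5300) + 5247623628 = 94759 + 5247623628 = 5247718387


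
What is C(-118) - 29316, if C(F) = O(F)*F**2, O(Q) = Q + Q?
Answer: -3315380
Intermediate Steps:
O(Q) = 2*Q
C(F) = 2*F**3 (C(F) = (2*F)*F**2 = 2*F**3)
C(-118) - 29316 = 2*(-118)**3 - 29316 = 2*(-1643032) - 29316 = -3286064 - 29316 = -3315380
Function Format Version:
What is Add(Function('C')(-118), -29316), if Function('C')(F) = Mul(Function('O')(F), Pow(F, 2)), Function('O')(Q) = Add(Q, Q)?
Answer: -3315380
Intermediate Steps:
Function('O')(Q) = Mul(2, Q)
Function('C')(F) = Mul(2, Pow(F, 3)) (Function('C')(F) = Mul(Mul(2, F), Pow(F, 2)) = Mul(2, Pow(F, 3)))
Add(Function('C')(-118), -29316) = Add(Mul(2, Pow(-118, 3)), -29316) = Add(Mul(2, -1643032), -29316) = Add(-3286064, -29316) = -3315380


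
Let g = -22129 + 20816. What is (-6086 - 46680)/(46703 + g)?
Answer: -26383/22695 ≈ -1.1625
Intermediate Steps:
g = -1313
(-6086 - 46680)/(46703 + g) = (-6086 - 46680)/(46703 - 1313) = -52766/45390 = -52766*1/45390 = -26383/22695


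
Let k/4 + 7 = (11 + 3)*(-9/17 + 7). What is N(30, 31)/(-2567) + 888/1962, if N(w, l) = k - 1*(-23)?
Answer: 4472047/14269953 ≈ 0.31339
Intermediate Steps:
k = 5684/17 (k = -28 + 4*((11 + 3)*(-9/17 + 7)) = -28 + 4*(14*(-9*1/17 + 7)) = -28 + 4*(14*(-9/17 + 7)) = -28 + 4*(14*(110/17)) = -28 + 4*(1540/17) = -28 + 6160/17 = 5684/17 ≈ 334.35)
N(w, l) = 6075/17 (N(w, l) = 5684/17 - 1*(-23) = 5684/17 + 23 = 6075/17)
N(30, 31)/(-2567) + 888/1962 = (6075/17)/(-2567) + 888/1962 = (6075/17)*(-1/2567) + 888*(1/1962) = -6075/43639 + 148/327 = 4472047/14269953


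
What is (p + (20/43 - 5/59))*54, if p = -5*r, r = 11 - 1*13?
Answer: 1422090/2537 ≈ 560.54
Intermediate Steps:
r = -2 (r = 11 - 13 = -2)
p = 10 (p = -5*(-2) = 10)
(p + (20/43 - 5/59))*54 = (10 + (20/43 - 5/59))*54 = (10 + 965/2537)*54 = (26335/2537)*54 = 1422090/2537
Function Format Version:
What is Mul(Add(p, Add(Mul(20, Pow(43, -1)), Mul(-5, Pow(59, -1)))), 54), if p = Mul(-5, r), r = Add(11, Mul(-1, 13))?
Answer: Rational(1422090, 2537) ≈ 560.54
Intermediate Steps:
r = -2 (r = Add(11, -13) = -2)
p = 10 (p = Mul(-5, -2) = 10)
Mul(Add(p, Add(Mul(20, Pow(43, -1)), Mul(-5, Pow(59, -1)))), 54) = Mul(Add(10, Add(Mul(20, Pow(43, -1)), Mul(-5, Pow(59, -1)))), 54) = Mul(Add(10, Add(Mul(20, Rational(1, 43)), Mul(-5, Rational(1, 59)))), 54) = Mul(Add(10, Add(Rational(20, 43), Rational(-5, 59))), 54) = Mul(Add(10, Rational(965, 2537)), 54) = Mul(Rational(26335, 2537), 54) = Rational(1422090, 2537)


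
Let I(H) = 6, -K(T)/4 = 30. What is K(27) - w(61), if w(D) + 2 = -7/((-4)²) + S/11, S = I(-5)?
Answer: -20787/176 ≈ -118.11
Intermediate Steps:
K(T) = -120 (K(T) = -4*30 = -120)
S = 6
w(D) = -333/176 (w(D) = -2 + (-7/((-4)²) + 6/11) = -2 + (-7/16 + 6*(1/11)) = -2 + (-7*1/16 + 6/11) = -2 + (-7/16 + 6/11) = -2 + 19/176 = -333/176)
K(27) - w(61) = -120 - 1*(-333/176) = -120 + 333/176 = -20787/176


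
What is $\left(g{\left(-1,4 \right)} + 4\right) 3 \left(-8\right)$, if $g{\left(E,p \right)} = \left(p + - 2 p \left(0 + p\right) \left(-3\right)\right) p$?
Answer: $-9696$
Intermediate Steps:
$g{\left(E,p \right)} = p \left(p + 6 p^{2}\right)$ ($g{\left(E,p \right)} = \left(p + - 2 p p \left(-3\right)\right) p = \left(p + - 2 p \left(- 3 p\right)\right) p = \left(p + 6 p^{2}\right) p = p \left(p + 6 p^{2}\right)$)
$\left(g{\left(-1,4 \right)} + 4\right) 3 \left(-8\right) = \left(4^{2} \left(1 + 6 \cdot 4\right) + 4\right) 3 \left(-8\right) = \left(16 \left(1 + 24\right) + 4\right) 3 \left(-8\right) = \left(16 \cdot 25 + 4\right) 3 \left(-8\right) = \left(400 + 4\right) 3 \left(-8\right) = 404 \cdot 3 \left(-8\right) = 1212 \left(-8\right) = -9696$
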